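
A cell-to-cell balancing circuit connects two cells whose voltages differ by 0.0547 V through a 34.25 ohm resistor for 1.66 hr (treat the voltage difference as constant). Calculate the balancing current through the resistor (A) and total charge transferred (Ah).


First, Ohm's law: I_bal = 0.0547 V / 34.25 ohm = 0.0015971 A
Then Q = I * t = 0.0015971 A * 1.66 hr = 0.002651 Ah

I=0.0015971 A, Q=0.002651 Ah


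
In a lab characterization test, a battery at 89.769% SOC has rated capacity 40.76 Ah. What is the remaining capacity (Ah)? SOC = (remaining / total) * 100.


remaining = SOC / 100 * total = 89.769 / 100 * 40.76 = 36.59 Ah

36.59 Ah


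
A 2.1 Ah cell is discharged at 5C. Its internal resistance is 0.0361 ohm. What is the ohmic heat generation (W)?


Step 1: I = C_rate * capacity = 5 * 2.1 = 10.5 A
Step 2: Q = I^2 * R = 10.5^2 * 0.0361 = 110.25 * 0.0361 = 3.980 W

3.980 W


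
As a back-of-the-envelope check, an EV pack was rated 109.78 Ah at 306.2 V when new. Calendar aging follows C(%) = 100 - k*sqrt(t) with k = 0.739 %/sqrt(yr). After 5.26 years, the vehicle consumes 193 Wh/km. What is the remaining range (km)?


Step 1: capacity retention = 100 - 0.739 * sqrt(5.26) = 100 - 0.739 * 2.2935 = 98.305%
Step 2: C_now = 109.78 * 98.305/100 = 107.92 Ah
Step 3: E_pack = V * C_now = 306.2 * 107.92 = 33045 Wh
Step 4: range = E_pack / consumption = 33045 / 193 = 171.2 km

171.2 km


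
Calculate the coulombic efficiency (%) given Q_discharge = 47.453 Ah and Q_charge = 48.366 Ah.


Coulombic efficiency = 47.453/48.366 * 100% = 98.11%

98.11%


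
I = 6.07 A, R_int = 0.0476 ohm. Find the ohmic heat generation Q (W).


I^2 = 36.845
Q = 36.845 * 0.0476 = 1.754 W

1.754 W


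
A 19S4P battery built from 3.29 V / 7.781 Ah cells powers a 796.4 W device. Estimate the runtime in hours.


Step 1: E_pack = Ns * V_cell * Np * C_cell = 19 * 3.29 * 4 * 7.781 = 1945.6 Wh
Step 2: t = E_pack / P = 1945.6 / 796.4 = 2.443 hr

2.443 hr


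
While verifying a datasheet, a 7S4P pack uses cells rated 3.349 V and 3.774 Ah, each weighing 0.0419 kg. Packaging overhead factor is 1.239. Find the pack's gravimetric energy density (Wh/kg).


Step 1: V_pack = 7 * 3.349 = 23.443 V
Step 2: C_pack = 4 * 3.774 = 15.096 Ah
Step 3: E_pack = V_pack * C_pack = 23.443 * 15.096 = 353.9 Wh
Step 4: m_pack = 7 * 4 * 0.0419 * 1.239 = 1.4536 kg
Step 5: ED = E_pack / m_pack = 353.9 / 1.4536 = 243.5 Wh/kg

243.5 Wh/kg


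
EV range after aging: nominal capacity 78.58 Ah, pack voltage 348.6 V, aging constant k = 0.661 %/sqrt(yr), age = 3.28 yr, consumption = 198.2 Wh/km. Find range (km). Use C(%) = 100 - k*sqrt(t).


Step 1: capacity retention = 100 - 0.661 * sqrt(3.28) = 100 - 0.661 * 1.8111 = 98.803%
Step 2: C_now = 78.58 * 98.803/100 = 77.639 Ah
Step 3: E_pack = V * C_now = 348.6 * 77.639 = 27065 Wh
Step 4: range = E_pack / consumption = 27065 / 198.2 = 136.6 km

136.6 km


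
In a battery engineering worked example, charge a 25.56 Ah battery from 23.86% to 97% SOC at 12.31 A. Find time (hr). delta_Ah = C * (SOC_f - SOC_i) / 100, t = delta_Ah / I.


delta_Ah = 25.56 * (97 - 23.86) / 100 = 18.695 Ah
t = delta_Ah / I = 18.695 / 12.31 = 1.519 hr

1.519 hr


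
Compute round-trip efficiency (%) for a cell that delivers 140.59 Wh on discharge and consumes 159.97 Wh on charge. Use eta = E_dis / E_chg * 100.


eta_e = E_dis / E_chg * 100 = 140.59 / 159.97 * 100 = 87.89%

87.89%


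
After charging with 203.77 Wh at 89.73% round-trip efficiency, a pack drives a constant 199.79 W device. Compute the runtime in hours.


Step 1: E_discharge = eta/100 * E_charge = 89.73/100 * 203.77 = 182.84 Wh
Step 2: t = E_discharge / P = 182.84 / 199.79 = 0.9152 hr

0.9152 hr


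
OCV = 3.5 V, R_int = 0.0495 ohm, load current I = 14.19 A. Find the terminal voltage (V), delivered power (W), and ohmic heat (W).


Step 1: V_terminal = OCV - I*R = 3.5 - 14.19 * 0.0495 = 2.7976 V
Step 2: P_out = V_terminal * I = 2.7976 * 14.19 = 39.70 W
Step 3: Q = I^2 * R = 14.19^2 * 0.0495 = 9.967 W

V=2.7976 V, P=39.70 W, Q=9.967 W


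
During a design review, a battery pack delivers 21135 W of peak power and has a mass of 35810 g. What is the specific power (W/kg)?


Convert: m = 35810 g = 35.81 kg
SP = P / m = 21135 / 35.81 = 590.2 W/kg

590.2 W/kg


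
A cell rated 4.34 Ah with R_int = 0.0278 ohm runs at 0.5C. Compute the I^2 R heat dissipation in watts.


Step 1: I = C_rate * capacity = 0.5 * 4.34 = 2.17 A
Step 2: Q = I^2 * R = 2.17^2 * 0.0278 = 4.7089 * 0.0278 = 0.1309 W

0.1309 W


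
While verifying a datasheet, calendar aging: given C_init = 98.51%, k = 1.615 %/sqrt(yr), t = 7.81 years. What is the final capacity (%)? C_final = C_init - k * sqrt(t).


sqrt(t) = sqrt(7.81) = 2.7946
C_final = 98.51 - 1.615 * 2.7946 = 94.00%

94.00%


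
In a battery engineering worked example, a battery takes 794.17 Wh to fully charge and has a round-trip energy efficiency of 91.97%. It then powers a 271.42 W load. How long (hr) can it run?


Step 1: E_discharge = eta/100 * E_charge = 91.97/100 * 794.17 = 730.4 Wh
Step 2: t = E_discharge / P = 730.4 / 271.42 = 2.691 hr

2.691 hr


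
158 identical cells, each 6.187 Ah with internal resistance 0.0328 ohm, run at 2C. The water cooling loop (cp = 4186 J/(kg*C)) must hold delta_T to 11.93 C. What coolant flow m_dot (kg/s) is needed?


Step 1: I = 2 * 6.187 = 12.374 A
Step 2: Q_cell = I^2 * R = 12.374^2 * 0.0328 = 5.0222 W
Step 3: Q_total = 158 * 5.0222 = 793.51 W
Step 4: m_dot = Q_total / (cp * dT) = 793.51 / (4186 * 11.93) = 0.01589 kg/s

0.01589 kg/s


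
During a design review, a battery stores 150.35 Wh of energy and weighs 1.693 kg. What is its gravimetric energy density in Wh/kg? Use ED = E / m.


Specific energy = 150.35 Wh / 1.693 kg = 88.81 Wh/kg

88.81 Wh/kg


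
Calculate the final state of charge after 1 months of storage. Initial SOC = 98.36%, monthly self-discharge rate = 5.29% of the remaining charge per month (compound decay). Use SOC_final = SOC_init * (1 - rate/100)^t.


decay = (1 - 5.29/100)^1 = 0.9471
SOC_final = 98.36 * 0.9471 = 93.16%

93.16%


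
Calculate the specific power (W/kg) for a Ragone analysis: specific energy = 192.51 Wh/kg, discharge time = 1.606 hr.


Specific power = 192.51 Wh/kg / 1.606 hr = 119.9 W/kg

119.9 W/kg


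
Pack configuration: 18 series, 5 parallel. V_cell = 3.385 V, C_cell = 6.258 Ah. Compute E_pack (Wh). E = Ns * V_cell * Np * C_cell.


V_pack = 18 * 3.385 = 60.93 V
C_pack = 5 * 6.258 = 31.29 Ah
E = V_pack * C_pack = 60.93 * 31.29 = 1906 Wh

1906 Wh


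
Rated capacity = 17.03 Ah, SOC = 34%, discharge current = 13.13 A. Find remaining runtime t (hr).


Step 1: remaining = SOC/100 * C_total = 34/100 * 17.03 = 5.7902 Ah
Step 2: t = remaining / I = 5.7902 / 13.13 = 0.4410 hr

0.4410 hr


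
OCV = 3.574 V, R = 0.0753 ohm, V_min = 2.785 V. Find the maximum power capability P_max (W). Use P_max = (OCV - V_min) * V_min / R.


dV = OCV - V_min = 0.789 V (so I_max = dV / R)
P_max = dV * V_min / R = 0.789 * 2.785 / 0.0753 = 29.18 W

29.18 W


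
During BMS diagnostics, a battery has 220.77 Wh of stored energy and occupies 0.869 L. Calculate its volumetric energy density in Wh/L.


ED = E / V = 220.77 / 0.869 = 254.1 Wh/L

254.1 Wh/L


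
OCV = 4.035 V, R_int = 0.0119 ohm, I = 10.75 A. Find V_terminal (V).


IR drop = 10.75 * 0.0119 = 0.12793 V
V = 4.035 - 0.12793 = 3.907 V

3.907 V


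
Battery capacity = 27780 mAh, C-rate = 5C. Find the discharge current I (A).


Convert: capacity = 27780 mAh = 27.78 Ah
I = C_rate * capacity = 5 * 27.78 = 138.9 A

138.9 A


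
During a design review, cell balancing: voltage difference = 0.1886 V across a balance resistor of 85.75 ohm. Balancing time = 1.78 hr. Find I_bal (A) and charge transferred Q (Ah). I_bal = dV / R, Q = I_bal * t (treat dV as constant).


I_bal = dV / R = 0.1886 / 85.75 = 0.0021994 A
Q = I_bal * t = 0.0021994 * 1.78 = 0.003915 Ah

I=0.0021994 A, Q=0.003915 Ah


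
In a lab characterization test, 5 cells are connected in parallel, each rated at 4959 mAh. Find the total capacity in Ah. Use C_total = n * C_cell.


Convert: C_cell = 4959 mAh = 4.959 Ah
C_total = 5 * 4.959 = 24.795 Ah

24.795 Ah


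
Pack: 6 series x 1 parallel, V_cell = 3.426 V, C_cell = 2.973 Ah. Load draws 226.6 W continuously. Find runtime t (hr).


Step 1: E_pack = Ns * V_cell * Np * C_cell = 6 * 3.426 * 1 * 2.973 = 61.113 Wh
Step 2: t = E_pack / P = 61.113 / 226.6 = 0.2697 hr

0.2697 hr


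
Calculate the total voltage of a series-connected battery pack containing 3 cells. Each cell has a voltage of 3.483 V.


V_pack = n * V_cell = 3 * 3.483 = 10.449 V

10.449 V


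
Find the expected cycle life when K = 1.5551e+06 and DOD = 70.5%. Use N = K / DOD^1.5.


DOD^1.5 = 591.95
N = K / DOD^1.5 = 1.5551e+06 / 591.95 = 2627

2627 cycles


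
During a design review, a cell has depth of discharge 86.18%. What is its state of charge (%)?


SOC = 100 - DOD = 100 - 86.18 = 13.82%

13.82%


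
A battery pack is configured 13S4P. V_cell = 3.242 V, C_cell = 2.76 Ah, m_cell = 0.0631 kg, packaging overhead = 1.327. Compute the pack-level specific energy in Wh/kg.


Step 1: V_pack = 13 * 3.242 = 42.146 V
Step 2: C_pack = 4 * 2.76 = 11.04 Ah
Step 3: E_pack = V_pack * C_pack = 42.146 * 11.04 = 465.29 Wh
Step 4: m_pack = 13 * 4 * 0.0631 * 1.327 = 4.3542 kg
Step 5: ED = E_pack / m_pack = 465.29 / 4.3542 = 106.9 Wh/kg

106.9 Wh/kg


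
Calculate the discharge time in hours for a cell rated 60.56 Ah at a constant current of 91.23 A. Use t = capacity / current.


Runtime = 60.56 Ah / 91.23 A = 0.6638 hr

0.6638 hr


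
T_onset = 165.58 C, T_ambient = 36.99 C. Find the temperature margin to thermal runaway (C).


margin = T_onset - T_ambient = 165.58 - 36.99 = 128.59 C

128.59 C


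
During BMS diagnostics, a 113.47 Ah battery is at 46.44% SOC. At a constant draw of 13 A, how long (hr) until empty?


Step 1: remaining = SOC/100 * C_total = 46.44/100 * 113.47 = 52.695 Ah
Step 2: t = remaining / I = 52.695 / 13 = 4.053 hr

4.053 hr


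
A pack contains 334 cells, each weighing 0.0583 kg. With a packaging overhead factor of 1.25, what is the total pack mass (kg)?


m_pack = n * m_cell * overhead = 334 * 0.0583 * 1.25 = 24.34 kg

24.34 kg


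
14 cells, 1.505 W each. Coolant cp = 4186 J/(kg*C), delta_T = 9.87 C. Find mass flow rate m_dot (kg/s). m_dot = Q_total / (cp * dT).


Step 1: Total heat Q = 14 * 1.505 W = 21.07 W
Step 2: denom = cp * dT = 4186 * 9.87 = 41316
Step 3: m_dot = 21.07 / 41316 = 5.100e-04 kg/s

5.100e-04 kg/s


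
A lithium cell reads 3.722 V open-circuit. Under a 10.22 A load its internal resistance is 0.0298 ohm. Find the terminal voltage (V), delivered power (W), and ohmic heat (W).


Step 1: V_terminal = OCV - I*R = 3.722 - 10.22 * 0.0298 = 3.4174 V
Step 2: P_out = V_terminal * I = 3.4174 * 10.22 = 34.93 W
Step 3: Q = I^2 * R = 10.22^2 * 0.0298 = 3.113 W

V=3.4174 V, P=34.93 W, Q=3.113 W


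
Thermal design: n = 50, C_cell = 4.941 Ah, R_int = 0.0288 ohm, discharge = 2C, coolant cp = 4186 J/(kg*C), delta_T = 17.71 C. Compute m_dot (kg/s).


Step 1: I = 2 * 4.941 = 9.882 A
Step 2: Q_cell = I^2 * R = 9.882^2 * 0.0288 = 2.8124 W
Step 3: Q_total = 50 * 2.8124 = 140.62 W
Step 4: m_dot = Q_total / (cp * dT) = 140.62 / (4186 * 17.71) = 0.001897 kg/s

0.001897 kg/s


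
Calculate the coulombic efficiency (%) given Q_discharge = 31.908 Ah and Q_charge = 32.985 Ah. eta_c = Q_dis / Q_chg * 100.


eta_c = Q_dis / Q_chg * 100 = 31.908 / 32.985 * 100 = 96.73%

96.73%


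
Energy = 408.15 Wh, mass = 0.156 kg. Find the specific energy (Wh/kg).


ED = E / m = 408.15 / 0.156 = 2616 Wh/kg

2616 Wh/kg


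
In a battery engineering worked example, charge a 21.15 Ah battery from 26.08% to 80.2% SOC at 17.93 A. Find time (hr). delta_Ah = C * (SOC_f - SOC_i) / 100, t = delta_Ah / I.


Step 1: dSOC = 80.2% - 26.08% = 54.12%
Step 2: delta_Ah = 21.15 * 54.12 / 100 = 11.446 Ah
Step 3: t = 11.446 / 17.93 = 0.6384 hr

0.6384 hr


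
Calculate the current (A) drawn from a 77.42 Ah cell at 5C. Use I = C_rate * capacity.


At 5C: I = 5 * 77.42 Ah = 387.1 A

387.1 A


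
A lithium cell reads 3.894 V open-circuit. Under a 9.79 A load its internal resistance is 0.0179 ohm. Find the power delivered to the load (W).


Step 1: V_terminal = OCV - I*R = 3.894 - 9.79 * 0.0179 = 3.7188 V
Step 2: P_out = V_terminal * I = 3.7188 * 9.79 = 36.41 W

36.41 W


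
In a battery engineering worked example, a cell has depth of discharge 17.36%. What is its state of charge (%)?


SOC = 100 - DOD = 100 - 17.36 = 82.64%

82.64%


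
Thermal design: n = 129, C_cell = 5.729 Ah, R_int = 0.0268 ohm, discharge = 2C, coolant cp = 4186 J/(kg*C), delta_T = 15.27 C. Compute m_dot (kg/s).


Step 1: I = 2 * 5.729 = 11.458 A
Step 2: Q_cell = I^2 * R = 11.458^2 * 0.0268 = 3.5185 W
Step 3: Q_total = 129 * 3.5185 = 453.89 W
Step 4: m_dot = Q_total / (cp * dT) = 453.89 / (4186 * 15.27) = 0.007101 kg/s

0.007101 kg/s


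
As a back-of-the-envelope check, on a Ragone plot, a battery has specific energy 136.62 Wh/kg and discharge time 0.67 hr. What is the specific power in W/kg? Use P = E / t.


P_specific = E / t = 136.62 / 0.67 = 203.9 W/kg

203.9 W/kg


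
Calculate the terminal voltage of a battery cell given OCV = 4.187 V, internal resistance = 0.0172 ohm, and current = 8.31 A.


IR drop = 8.31 * 0.0172 = 0.14293 V
V = 4.187 - 0.14293 = 4.044 V

4.044 V


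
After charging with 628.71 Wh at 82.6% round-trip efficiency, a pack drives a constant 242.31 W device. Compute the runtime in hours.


Step 1: E_discharge = eta/100 * E_charge = 82.6/100 * 628.71 = 519.31 Wh
Step 2: t = E_discharge / P = 519.31 / 242.31 = 2.143 hr

2.143 hr


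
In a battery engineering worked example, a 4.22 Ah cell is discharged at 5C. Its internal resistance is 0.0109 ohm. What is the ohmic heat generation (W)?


Step 1: I = C_rate * capacity = 5 * 4.22 = 21.1 A
Step 2: Q = I^2 * R = 21.1^2 * 0.0109 = 445.21 * 0.0109 = 4.853 W

4.853 W


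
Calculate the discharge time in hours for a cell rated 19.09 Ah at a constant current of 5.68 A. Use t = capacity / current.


Runtime = 19.09 Ah / 5.68 A = 3.361 hr

3.361 hr


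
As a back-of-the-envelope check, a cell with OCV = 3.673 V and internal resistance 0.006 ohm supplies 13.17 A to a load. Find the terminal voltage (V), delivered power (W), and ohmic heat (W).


Step 1: V_terminal = OCV - I*R = 3.673 - 13.17 * 0.006 = 3.594 V
Step 2: P_out = V_terminal * I = 3.594 * 13.17 = 47.33 W
Step 3: Q = I^2 * R = 13.17^2 * 0.006 = 1.041 W

V=3.594 V, P=47.33 W, Q=1.041 W


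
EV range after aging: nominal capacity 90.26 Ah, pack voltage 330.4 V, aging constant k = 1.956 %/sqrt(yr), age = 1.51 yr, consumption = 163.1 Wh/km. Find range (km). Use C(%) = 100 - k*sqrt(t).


Step 1: capacity retention = 100 - 1.956 * sqrt(1.51) = 100 - 1.956 * 1.2288 = 97.596%
Step 2: C_now = 90.26 * 97.596/100 = 88.09 Ah
Step 3: E_pack = V * C_now = 330.4 * 88.09 = 29105 Wh
Step 4: range = E_pack / consumption = 29105 / 163.1 = 178.4 km

178.4 km


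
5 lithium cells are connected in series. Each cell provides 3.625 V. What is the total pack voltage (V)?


V_pack = n * V_cell = 5 * 3.625 = 18.125 V

18.125 V


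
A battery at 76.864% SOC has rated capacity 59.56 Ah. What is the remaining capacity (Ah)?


remaining = SOC / 100 * total = 76.864 / 100 * 59.56 = 45.78 Ah

45.78 Ah


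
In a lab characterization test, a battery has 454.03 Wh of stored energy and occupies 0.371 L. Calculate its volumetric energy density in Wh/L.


Volumetric ED = 454.03 Wh / 0.371 L = 1224 Wh/L

1224 Wh/L


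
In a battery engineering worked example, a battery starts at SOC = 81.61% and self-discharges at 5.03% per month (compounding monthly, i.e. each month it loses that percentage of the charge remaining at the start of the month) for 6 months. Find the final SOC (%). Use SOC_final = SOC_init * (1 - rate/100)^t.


decay = (1 - 5.03/100)^6 = 0.7337
SOC_final = 81.61 * 0.7337 = 59.88%

59.88%


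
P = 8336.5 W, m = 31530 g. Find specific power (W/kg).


Convert: m = 31530 g = 31.53 kg
SP = P / m = 8336.5 / 31.53 = 264.4 W/kg

264.4 W/kg


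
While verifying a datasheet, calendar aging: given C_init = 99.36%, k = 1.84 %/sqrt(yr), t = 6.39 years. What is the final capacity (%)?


sqrt(t) = sqrt(6.39) = 2.5278
C_final = 99.36 - 1.84 * 2.5278 = 94.71%

94.71%


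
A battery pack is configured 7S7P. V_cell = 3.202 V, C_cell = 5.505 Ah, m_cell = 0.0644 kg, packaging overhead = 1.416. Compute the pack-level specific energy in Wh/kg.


Step 1: V_pack = 7 * 3.202 = 22.414 V
Step 2: C_pack = 7 * 5.505 = 38.535 Ah
Step 3: E_pack = V_pack * C_pack = 22.414 * 38.535 = 863.72 Wh
Step 4: m_pack = 7 * 7 * 0.0644 * 1.416 = 4.4683 kg
Step 5: ED = E_pack / m_pack = 863.72 / 4.4683 = 193.3 Wh/kg

193.3 Wh/kg


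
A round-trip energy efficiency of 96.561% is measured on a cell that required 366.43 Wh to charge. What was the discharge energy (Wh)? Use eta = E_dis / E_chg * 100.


E_dis = eta/100 * E_chg = 96.561/100 * 366.43 = 353.8 Wh

353.8 Wh


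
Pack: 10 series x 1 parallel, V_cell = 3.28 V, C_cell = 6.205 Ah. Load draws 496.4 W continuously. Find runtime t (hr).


Step 1: E_pack = Ns * V_cell * Np * C_cell = 10 * 3.28 * 1 * 6.205 = 203.52 Wh
Step 2: t = E_pack / P = 203.52 / 496.4 = 0.4100 hr

0.4100 hr


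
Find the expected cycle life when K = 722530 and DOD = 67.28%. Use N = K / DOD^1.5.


Step 1: DOD^1.5 = 67.28^1.5 = 551.86
Step 2: N = 722530 / 551.86 = 1309 cycles

1309 cycles


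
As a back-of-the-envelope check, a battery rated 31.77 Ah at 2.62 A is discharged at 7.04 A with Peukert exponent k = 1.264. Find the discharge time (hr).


Step 1: t_rated = C / I_rated = 31.77 / 2.62 = 12.126 hr
Step 2: ratio = 2.62 / 7.04 = 0.37216
Step 3: ratio^k = 0.37216^1.264 = 0.28668
Step 4: t = t_rated * ratio^k = 12.126 * 0.28668 = 3.476 hr

3.476 hr


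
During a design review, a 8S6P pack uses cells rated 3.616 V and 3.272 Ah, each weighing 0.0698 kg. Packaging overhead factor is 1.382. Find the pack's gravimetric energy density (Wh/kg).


Step 1: V_pack = 8 * 3.616 = 28.928 V
Step 2: C_pack = 6 * 3.272 = 19.632 Ah
Step 3: E_pack = V_pack * C_pack = 28.928 * 19.632 = 567.91 Wh
Step 4: m_pack = 8 * 6 * 0.0698 * 1.382 = 4.6303 kg
Step 5: ED = E_pack / m_pack = 567.91 / 4.6303 = 122.7 Wh/kg

122.7 Wh/kg


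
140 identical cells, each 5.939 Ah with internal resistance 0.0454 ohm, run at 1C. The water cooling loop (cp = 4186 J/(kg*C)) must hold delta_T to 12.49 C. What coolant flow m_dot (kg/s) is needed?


Step 1: I = 1 * 5.939 = 5.939 A
Step 2: Q_cell = I^2 * R = 5.939^2 * 0.0454 = 1.6013 W
Step 3: Q_total = 140 * 1.6013 = 224.18 W
Step 4: m_dot = Q_total / (cp * dT) = 224.18 / (4186 * 12.49) = 0.004288 kg/s

0.004288 kg/s


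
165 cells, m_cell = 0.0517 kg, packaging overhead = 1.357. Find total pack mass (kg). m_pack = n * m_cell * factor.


Cell mass sum = 165 * 0.0517 = 8.5305 kg
With overhead 1.357: m_pack = 8.5305 * 1.357 = 11.58 kg

11.58 kg


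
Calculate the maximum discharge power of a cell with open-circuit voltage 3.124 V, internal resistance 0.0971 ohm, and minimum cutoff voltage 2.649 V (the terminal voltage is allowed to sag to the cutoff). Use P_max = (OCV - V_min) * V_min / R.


P_max = (OCV - V_min) * V_min / R = (3.124 - 2.649) * 2.649 / 0.0971 = 0.475 * 2.649 / 0.0971 = 12.96 W

12.96 W


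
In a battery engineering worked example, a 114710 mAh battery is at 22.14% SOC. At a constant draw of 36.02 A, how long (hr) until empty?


Convert: C_total = 114710 mAh = 114.71 Ah
Step 1: remaining = SOC/100 * C_total = 22.14/100 * 114.71 = 25.397 Ah
Step 2: t = remaining / I = 25.397 / 36.02 = 0.7051 hr

0.7051 hr


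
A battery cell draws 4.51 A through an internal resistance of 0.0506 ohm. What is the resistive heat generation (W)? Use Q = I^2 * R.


Q = I^2 * R = 4.51^2 * 0.0506 = 1.029 W

1.029 W


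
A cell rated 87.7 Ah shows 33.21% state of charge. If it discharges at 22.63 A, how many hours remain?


Step 1: remaining = SOC/100 * C_total = 33.21/100 * 87.7 = 29.125 Ah
Step 2: t = remaining / I = 29.125 / 22.63 = 1.287 hr

1.287 hr


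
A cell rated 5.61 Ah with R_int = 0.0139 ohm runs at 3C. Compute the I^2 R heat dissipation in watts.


Step 1: I = C_rate * capacity = 3 * 5.61 = 16.83 A
Step 2: Q = I^2 * R = 16.83^2 * 0.0139 = 283.25 * 0.0139 = 3.937 W

3.937 W


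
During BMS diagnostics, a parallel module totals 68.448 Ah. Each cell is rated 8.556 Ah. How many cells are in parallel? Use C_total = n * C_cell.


n = C_total / C_cell = 68.448 / 8.556 = 8

8


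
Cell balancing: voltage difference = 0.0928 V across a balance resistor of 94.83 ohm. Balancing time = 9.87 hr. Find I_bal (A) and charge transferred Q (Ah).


First, Ohm's law: I_bal = 0.0928 V / 94.83 ohm = 9.7859e-04 A
Then Q = I * t = 9.7859e-04 A * 9.87 hr = 0.009659 Ah

I=9.7859e-04 A, Q=0.009659 Ah


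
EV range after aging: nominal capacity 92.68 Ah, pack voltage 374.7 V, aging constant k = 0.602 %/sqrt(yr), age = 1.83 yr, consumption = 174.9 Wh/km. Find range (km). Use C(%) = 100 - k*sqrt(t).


Step 1: capacity retention = 100 - 0.602 * sqrt(1.83) = 100 - 0.602 * 1.3528 = 99.186%
Step 2: C_now = 92.68 * 99.186/100 = 91.926 Ah
Step 3: E_pack = V * C_now = 374.7 * 91.926 = 34445 Wh
Step 4: range = E_pack / consumption = 34445 / 174.9 = 196.9 km

196.9 km


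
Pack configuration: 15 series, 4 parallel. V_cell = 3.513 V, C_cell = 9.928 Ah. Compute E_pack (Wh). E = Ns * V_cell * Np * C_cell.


E = Ns * Vcell * Np * Ccell = 15 * 3.513 * 4 * 9.928 = 2093 Wh

2093 Wh


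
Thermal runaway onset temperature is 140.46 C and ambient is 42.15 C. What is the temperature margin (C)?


margin = T_onset - T_ambient = 140.46 - 42.15 = 98.31 C

98.31 C


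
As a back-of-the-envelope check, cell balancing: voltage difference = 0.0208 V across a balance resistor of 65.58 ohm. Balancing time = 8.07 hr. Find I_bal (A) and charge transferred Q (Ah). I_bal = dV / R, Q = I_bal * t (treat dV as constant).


I_bal = dV / R = 0.0208 / 65.58 = 3.1717e-04 A
Q = I_bal * t = 3.1717e-04 * 8.07 = 0.002560 Ah

I=3.1717e-04 A, Q=0.002560 Ah


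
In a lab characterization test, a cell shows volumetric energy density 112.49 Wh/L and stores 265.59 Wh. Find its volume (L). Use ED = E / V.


V = E / ED = 265.59 / 112.49 = 2.361 L

2.361 L


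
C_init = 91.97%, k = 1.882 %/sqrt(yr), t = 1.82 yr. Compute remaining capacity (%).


sqrt(t) = sqrt(1.82) = 1.3491
C_final = 91.97 - 1.882 * 1.3491 = 89.43%

89.43%


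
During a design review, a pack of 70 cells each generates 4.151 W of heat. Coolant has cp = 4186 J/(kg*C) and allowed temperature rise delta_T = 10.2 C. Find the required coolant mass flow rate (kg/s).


Step 1: Total heat Q = 70 * 4.151 W = 290.57 W
Step 2: denom = cp * dT = 4186 * 10.2 = 42697
Step 3: m_dot = 290.57 / 42697 = 0.006805 kg/s

0.006805 kg/s


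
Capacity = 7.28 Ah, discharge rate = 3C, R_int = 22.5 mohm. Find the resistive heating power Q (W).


Convert: R = 22.5 mohm = 0.0225 ohm
Step 1: I = C_rate * capacity = 3 * 7.28 = 21.84 A
Step 2: Q = I^2 * R = 21.84^2 * 0.0225 = 476.99 * 0.0225 = 10.73 W

10.73 W


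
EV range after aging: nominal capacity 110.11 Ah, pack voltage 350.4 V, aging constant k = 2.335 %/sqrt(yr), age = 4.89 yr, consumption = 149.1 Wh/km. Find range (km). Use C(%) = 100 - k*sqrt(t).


Step 1: capacity retention = 100 - 2.335 * sqrt(4.89) = 100 - 2.335 * 2.2113 = 94.837%
Step 2: C_now = 110.11 * 94.837/100 = 104.43 Ah
Step 3: E_pack = V * C_now = 350.4 * 104.43 = 36592 Wh
Step 4: range = E_pack / consumption = 36592 / 149.1 = 245.4 km

245.4 km


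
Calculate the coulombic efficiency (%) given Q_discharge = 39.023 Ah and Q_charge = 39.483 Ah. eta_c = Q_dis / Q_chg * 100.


Coulombic efficiency = 39.023/39.483 * 100% = 98.83%

98.83%


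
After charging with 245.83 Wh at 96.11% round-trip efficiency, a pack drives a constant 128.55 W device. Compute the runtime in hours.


Step 1: E_discharge = eta/100 * E_charge = 96.11/100 * 245.83 = 236.27 Wh
Step 2: t = E_discharge / P = 236.27 / 128.55 = 1.838 hr

1.838 hr


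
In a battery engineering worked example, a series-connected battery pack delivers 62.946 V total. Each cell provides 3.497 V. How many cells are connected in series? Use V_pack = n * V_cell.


n = V_pack / V_cell = 62.946 / 3.497 = 18

18


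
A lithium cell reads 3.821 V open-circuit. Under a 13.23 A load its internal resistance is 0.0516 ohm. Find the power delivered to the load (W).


Step 1: V_terminal = OCV - I*R = 3.821 - 13.23 * 0.0516 = 3.1383 V
Step 2: P_out = V_terminal * I = 3.1383 * 13.23 = 41.52 W

41.52 W


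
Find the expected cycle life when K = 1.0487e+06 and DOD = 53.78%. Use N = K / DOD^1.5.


Step 1: DOD^1.5 = 53.78^1.5 = 394.39
Step 2: N = 1.0487e+06 / 394.39 = 2659 cycles

2659 cycles


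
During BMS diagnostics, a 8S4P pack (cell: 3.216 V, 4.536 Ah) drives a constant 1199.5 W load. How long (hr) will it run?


Step 1: E_pack = Ns * V_cell * Np * C_cell = 8 * 3.216 * 4 * 4.536 = 466.81 Wh
Step 2: t = E_pack / P = 466.81 / 1199.5 = 0.3892 hr

0.3892 hr


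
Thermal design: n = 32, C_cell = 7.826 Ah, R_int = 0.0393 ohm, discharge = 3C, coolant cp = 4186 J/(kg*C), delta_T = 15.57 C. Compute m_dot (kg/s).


Step 1: I = 3 * 7.826 = 23.478 A
Step 2: Q_cell = I^2 * R = 23.478^2 * 0.0393 = 21.663 W
Step 3: Q_total = 32 * 21.663 = 693.22 W
Step 4: m_dot = Q_total / (cp * dT) = 693.22 / (4186 * 15.57) = 0.01064 kg/s

0.01064 kg/s


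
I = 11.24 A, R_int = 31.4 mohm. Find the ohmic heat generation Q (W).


Convert: R = 31.4 mohm = 0.0314 ohm
I^2 = 126.34
Q = 126.34 * 0.0314 = 3.967 W

3.967 W


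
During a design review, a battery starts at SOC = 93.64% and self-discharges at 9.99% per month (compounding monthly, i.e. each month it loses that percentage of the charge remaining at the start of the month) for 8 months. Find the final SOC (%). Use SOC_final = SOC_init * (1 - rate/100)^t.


Monthly retention factor = 1 - 9.99/100 = 0.9001
Over 8 months: factor^8 = 0.43085
SOC_final = 93.64 * 0.43085 = 40.34%

40.34%


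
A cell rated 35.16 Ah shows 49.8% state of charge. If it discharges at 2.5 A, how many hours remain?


Step 1: remaining = SOC/100 * C_total = 49.8/100 * 35.16 = 17.51 Ah
Step 2: t = remaining / I = 17.51 / 2.5 = 7.004 hr

7.004 hr


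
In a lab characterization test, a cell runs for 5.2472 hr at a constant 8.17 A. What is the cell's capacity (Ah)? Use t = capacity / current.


C = I * t = 8.17 * 5.2472 = 42.87 Ah

42.87 Ah


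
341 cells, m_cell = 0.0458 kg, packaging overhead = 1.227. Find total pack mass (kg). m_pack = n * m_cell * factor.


Cell mass sum = 341 * 0.0458 = 15.618 kg
With overhead 1.227: m_pack = 15.618 * 1.227 = 19.16 kg

19.16 kg


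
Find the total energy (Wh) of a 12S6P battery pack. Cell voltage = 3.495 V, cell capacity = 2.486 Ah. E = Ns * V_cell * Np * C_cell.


E = Ns * Vcell * Np * Ccell = 12 * 3.495 * 6 * 2.486 = 625.6 Wh

625.6 Wh


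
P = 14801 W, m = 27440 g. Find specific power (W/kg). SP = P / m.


Convert: m = 27440 g = 27.44 kg
Specific power = 14801 W / 27.44 kg = 539.4 W/kg

539.4 W/kg


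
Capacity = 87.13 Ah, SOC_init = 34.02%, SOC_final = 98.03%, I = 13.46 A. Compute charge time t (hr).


delta_Ah = 87.13 * (98.03 - 34.02) / 100 = 55.772 Ah
t = delta_Ah / I = 55.772 / 13.46 = 4.144 hr

4.144 hr


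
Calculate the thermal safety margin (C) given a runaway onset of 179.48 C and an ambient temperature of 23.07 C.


Safety margin = 179.48 C - 23.07 C = 156.41 C

156.41 C


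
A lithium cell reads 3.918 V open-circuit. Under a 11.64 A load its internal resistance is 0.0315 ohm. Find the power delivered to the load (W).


Step 1: V_terminal = OCV - I*R = 3.918 - 11.64 * 0.0315 = 3.5513 V
Step 2: P_out = V_terminal * I = 3.5513 * 11.64 = 41.34 W

41.34 W


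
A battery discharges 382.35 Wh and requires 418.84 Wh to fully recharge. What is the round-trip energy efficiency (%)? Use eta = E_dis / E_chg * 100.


Round-trip efficiency = 382.35/418.84 * 100% = 91.29%

91.29%


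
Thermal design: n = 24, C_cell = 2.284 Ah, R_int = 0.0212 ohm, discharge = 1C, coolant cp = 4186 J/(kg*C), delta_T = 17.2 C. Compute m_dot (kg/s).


Step 1: I = 1 * 2.284 = 2.284 A
Step 2: Q_cell = I^2 * R = 2.284^2 * 0.0212 = 0.11059 W
Step 3: Q_total = 24 * 0.11059 = 2.6542 W
Step 4: m_dot = Q_total / (cp * dT) = 2.6542 / (4186 * 17.2) = 3.686e-05 kg/s

3.686e-05 kg/s


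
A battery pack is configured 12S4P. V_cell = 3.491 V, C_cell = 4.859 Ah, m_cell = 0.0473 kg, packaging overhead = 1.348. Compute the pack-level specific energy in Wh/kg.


Step 1: V_pack = 12 * 3.491 = 41.892 V
Step 2: C_pack = 4 * 4.859 = 19.436 Ah
Step 3: E_pack = V_pack * C_pack = 41.892 * 19.436 = 814.21 Wh
Step 4: m_pack = 12 * 4 * 0.0473 * 1.348 = 3.0605 kg
Step 5: ED = E_pack / m_pack = 814.21 / 3.0605 = 266.0 Wh/kg

266.0 Wh/kg


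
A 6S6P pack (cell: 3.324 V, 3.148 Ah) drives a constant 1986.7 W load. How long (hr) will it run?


Step 1: E_pack = Ns * V_cell * Np * C_cell = 6 * 3.324 * 6 * 3.148 = 376.7 Wh
Step 2: t = E_pack / P = 376.7 / 1986.7 = 0.1896 hr

0.1896 hr


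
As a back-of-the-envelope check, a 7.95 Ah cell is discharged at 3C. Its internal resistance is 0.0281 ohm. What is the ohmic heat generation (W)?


Step 1: I = C_rate * capacity = 3 * 7.95 = 23.85 A
Step 2: Q = I^2 * R = 23.85^2 * 0.0281 = 568.82 * 0.0281 = 15.98 W

15.98 W


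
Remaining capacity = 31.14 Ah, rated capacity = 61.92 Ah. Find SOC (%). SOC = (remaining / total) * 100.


SOC% = 31.14 / 61.92 * 100 = 50.29%

50.29%


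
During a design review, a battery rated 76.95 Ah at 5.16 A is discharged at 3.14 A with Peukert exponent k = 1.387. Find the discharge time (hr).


t_rated = C / I_rated = 76.95 / 5.16 = 14.913 hr
(I_rated/I)^k = (1.6433)^1.387 = 1.9916
t = t_rated * (I_rated/I)^k = 14.913 * 1.9916 = 29.70 hr

29.70 hr


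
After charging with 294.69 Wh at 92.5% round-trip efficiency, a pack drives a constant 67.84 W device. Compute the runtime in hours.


Step 1: E_discharge = eta/100 * E_charge = 92.5/100 * 294.69 = 272.59 Wh
Step 2: t = E_discharge / P = 272.59 / 67.84 = 4.018 hr

4.018 hr


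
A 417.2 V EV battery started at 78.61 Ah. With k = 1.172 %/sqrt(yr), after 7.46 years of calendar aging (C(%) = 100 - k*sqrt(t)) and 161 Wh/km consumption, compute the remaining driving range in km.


Step 1: capacity retention = 100 - 1.172 * sqrt(7.46) = 100 - 1.172 * 2.7313 = 96.799%
Step 2: C_now = 78.61 * 96.799/100 = 76.094 Ah
Step 3: E_pack = V * C_now = 417.2 * 76.094 = 31746 Wh
Step 4: range = E_pack / consumption = 31746 / 161 = 197.2 km

197.2 km


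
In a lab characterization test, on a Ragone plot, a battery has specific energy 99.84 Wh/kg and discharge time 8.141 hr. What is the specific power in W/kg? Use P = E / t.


Specific power = 99.84 Wh/kg / 8.141 hr = 12.26 W/kg

12.26 W/kg


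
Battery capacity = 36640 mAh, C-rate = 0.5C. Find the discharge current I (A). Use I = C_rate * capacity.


Convert: capacity = 36640 mAh = 36.64 Ah
At 0.5C: I = 0.5 * 36.64 Ah = 18.32 A

18.32 A


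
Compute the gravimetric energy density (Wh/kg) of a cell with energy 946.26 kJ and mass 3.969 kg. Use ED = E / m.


Convert: E = 946.26 kJ = 262.85 Wh
ED = E / m = 262.85 / 3.969 = 66.23 Wh/kg

66.23 Wh/kg


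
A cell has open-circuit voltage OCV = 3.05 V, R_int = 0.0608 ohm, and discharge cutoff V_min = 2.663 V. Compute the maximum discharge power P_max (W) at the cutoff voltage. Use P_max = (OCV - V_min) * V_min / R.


dV = OCV - V_min = 0.387 V (so I_max = dV / R)
P_max = dV * V_min / R = 0.387 * 2.663 / 0.0608 = 16.95 W

16.95 W


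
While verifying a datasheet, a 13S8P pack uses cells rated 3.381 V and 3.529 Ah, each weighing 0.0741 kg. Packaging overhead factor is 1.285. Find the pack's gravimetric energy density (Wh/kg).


Step 1: V_pack = 13 * 3.381 = 43.953 V
Step 2: C_pack = 8 * 3.529 = 28.232 Ah
Step 3: E_pack = V_pack * C_pack = 43.953 * 28.232 = 1240.9 Wh
Step 4: m_pack = 13 * 8 * 0.0741 * 1.285 = 9.9027 kg
Step 5: ED = E_pack / m_pack = 1240.9 / 9.9027 = 125.3 Wh/kg

125.3 Wh/kg


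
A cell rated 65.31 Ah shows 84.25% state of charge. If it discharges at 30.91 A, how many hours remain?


Step 1: remaining = SOC/100 * C_total = 84.25/100 * 65.31 = 55.024 Ah
Step 2: t = remaining / I = 55.024 / 30.91 = 1.780 hr

1.780 hr


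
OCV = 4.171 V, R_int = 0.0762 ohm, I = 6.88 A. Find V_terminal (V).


IR drop = 6.88 * 0.0762 = 0.52426 V
V = 4.171 - 0.52426 = 3.647 V

3.647 V


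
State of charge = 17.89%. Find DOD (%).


Complement of SOC: DOD = 100% - 17.89% = 82.11%

82.11%


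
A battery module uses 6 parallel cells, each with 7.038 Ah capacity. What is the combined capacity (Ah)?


Parallel capacities add: 6 * 7.038 Ah = 42.228 Ah

42.228 Ah


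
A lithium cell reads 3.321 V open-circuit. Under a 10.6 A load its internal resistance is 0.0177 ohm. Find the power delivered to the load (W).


Step 1: V_terminal = OCV - I*R = 3.321 - 10.6 * 0.0177 = 3.1334 V
Step 2: P_out = V_terminal * I = 3.1334 * 10.6 = 33.21 W

33.21 W


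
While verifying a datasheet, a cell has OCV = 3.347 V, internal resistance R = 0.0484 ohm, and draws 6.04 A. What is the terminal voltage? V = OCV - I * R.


V = OCV - I*R = 3.347 - 6.04 * 0.0484 = 3.055 V

3.055 V


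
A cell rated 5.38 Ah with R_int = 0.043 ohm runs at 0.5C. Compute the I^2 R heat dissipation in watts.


Step 1: I = C_rate * capacity = 0.5 * 5.38 = 2.69 A
Step 2: Q = I^2 * R = 2.69^2 * 0.043 = 7.2361 * 0.043 = 0.3112 W

0.3112 W


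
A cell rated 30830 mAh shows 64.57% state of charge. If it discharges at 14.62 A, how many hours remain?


Convert: C_total = 30830 mAh = 30.83 Ah
Step 1: remaining = SOC/100 * C_total = 64.57/100 * 30.83 = 19.907 Ah
Step 2: t = remaining / I = 19.907 / 14.62 = 1.362 hr

1.362 hr


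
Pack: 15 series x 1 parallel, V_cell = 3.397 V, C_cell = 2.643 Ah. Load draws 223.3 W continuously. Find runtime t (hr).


Step 1: E_pack = Ns * V_cell * Np * C_cell = 15 * 3.397 * 1 * 2.643 = 134.67 Wh
Step 2: t = E_pack / P = 134.67 / 223.3 = 0.6031 hr

0.6031 hr


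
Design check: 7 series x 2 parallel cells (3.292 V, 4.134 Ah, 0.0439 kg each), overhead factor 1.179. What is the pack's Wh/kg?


Step 1: V_pack = 7 * 3.292 = 23.044 V
Step 2: C_pack = 2 * 4.134 = 8.268 Ah
Step 3: E_pack = V_pack * C_pack = 23.044 * 8.268 = 190.53 Wh
Step 4: m_pack = 7 * 2 * 0.0439 * 1.179 = 0.72461 kg
Step 5: ED = E_pack / m_pack = 190.53 / 0.72461 = 262.9 Wh/kg

262.9 Wh/kg


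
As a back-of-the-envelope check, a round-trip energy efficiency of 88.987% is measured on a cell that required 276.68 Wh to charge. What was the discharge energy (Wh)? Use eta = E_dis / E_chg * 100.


E_dis = eta/100 * E_chg = 88.987/100 * 276.68 = 246.2 Wh

246.2 Wh


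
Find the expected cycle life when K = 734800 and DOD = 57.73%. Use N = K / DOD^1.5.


DOD^1.5 = 438.63
N = K / DOD^1.5 = 734800 / 438.63 = 1675

1675 cycles


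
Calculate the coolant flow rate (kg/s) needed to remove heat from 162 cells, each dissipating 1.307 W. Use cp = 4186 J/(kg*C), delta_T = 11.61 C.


Step 1: Total heat Q = 162 * 1.307 W = 211.73 W
Step 2: denom = cp * dT = 4186 * 11.61 = 48599
Step 3: m_dot = 211.73 / 48599 = 0.004357 kg/s

0.004357 kg/s


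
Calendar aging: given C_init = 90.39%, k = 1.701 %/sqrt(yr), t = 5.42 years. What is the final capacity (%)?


sqrt(t) = sqrt(5.42) = 2.3281
C_final = 90.39 - 1.701 * 2.3281 = 86.43%

86.43%


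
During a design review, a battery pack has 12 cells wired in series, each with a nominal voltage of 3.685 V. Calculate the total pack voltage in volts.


V_pack = n * V_cell = 12 * 3.685 = 44.22 V

44.22 V


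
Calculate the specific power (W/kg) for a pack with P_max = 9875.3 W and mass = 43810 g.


Convert: m = 43810 g = 43.81 kg
SP = P / m = 9875.3 / 43.81 = 225.4 W/kg

225.4 W/kg


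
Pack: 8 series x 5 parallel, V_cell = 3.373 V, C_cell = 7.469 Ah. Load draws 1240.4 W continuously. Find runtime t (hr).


Step 1: E_pack = Ns * V_cell * Np * C_cell = 8 * 3.373 * 5 * 7.469 = 1007.7 Wh
Step 2: t = E_pack / P = 1007.7 / 1240.4 = 0.8124 hr

0.8124 hr


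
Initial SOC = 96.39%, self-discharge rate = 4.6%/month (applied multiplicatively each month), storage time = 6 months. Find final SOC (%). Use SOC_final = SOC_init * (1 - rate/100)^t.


decay = (1 - 4.6/100)^6 = 0.75386
SOC_final = 96.39 * 0.75386 = 72.66%

72.66%


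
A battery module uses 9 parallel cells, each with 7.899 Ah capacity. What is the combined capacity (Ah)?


C_total = 9 * 7.899 = 71.091 Ah

71.091 Ah


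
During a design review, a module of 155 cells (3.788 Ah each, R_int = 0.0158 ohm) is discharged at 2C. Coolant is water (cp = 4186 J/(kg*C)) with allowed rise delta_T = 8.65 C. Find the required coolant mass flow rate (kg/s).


Step 1: I = 2 * 3.788 = 7.576 A
Step 2: Q_cell = I^2 * R = 7.576^2 * 0.0158 = 0.90685 W
Step 3: Q_total = 155 * 0.90685 = 140.56 W
Step 4: m_dot = Q_total / (cp * dT) = 140.56 / (4186 * 8.65) = 0.003882 kg/s

0.003882 kg/s


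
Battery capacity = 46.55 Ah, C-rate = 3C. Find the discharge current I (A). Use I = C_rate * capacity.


At 3C: I = 3 * 46.55 Ah = 139.65 A

139.65 A


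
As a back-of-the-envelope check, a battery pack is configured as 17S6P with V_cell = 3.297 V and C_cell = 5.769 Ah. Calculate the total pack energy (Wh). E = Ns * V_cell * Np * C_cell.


E = Ns * Vcell * Np * Ccell = 17 * 3.297 * 6 * 5.769 = 1940 Wh

1940 Wh


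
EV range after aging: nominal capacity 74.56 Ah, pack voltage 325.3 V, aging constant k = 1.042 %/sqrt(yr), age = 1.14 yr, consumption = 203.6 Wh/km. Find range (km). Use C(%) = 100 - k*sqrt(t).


Step 1: capacity retention = 100 - 1.042 * sqrt(1.14) = 100 - 1.042 * 1.0677 = 98.887%
Step 2: C_now = 74.56 * 98.887/100 = 73.73 Ah
Step 3: E_pack = V * C_now = 325.3 * 73.73 = 23984 Wh
Step 4: range = E_pack / consumption = 23984 / 203.6 = 117.8 km

117.8 km


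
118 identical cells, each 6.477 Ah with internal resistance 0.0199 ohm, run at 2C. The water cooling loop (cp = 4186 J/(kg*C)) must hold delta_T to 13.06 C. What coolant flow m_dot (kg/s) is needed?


Step 1: I = 2 * 6.477 = 12.954 A
Step 2: Q_cell = I^2 * R = 12.954^2 * 0.0199 = 3.3393 W
Step 3: Q_total = 118 * 3.3393 = 394.04 W
Step 4: m_dot = Q_total / (cp * dT) = 394.04 / (4186 * 13.06) = 0.007208 kg/s

0.007208 kg/s


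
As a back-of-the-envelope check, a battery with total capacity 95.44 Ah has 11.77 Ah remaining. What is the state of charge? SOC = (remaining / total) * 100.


SOC = (remaining / total) * 100 = (11.77 / 95.44) * 100 = 12.33%

12.33%


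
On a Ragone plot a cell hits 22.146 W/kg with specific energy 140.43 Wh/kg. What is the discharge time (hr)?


t = E / P = 140.43 / 22.146 = 6.341 hr

6.341 hr


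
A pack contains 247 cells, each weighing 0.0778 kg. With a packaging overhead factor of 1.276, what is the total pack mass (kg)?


m_pack = n * m_cell * overhead = 247 * 0.0778 * 1.276 = 24.52 kg

24.52 kg


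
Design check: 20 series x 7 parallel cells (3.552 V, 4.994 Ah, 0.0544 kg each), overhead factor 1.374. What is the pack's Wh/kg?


Step 1: V_pack = 20 * 3.552 = 71.04 V
Step 2: C_pack = 7 * 4.994 = 34.958 Ah
Step 3: E_pack = V_pack * C_pack = 71.04 * 34.958 = 2483.4 Wh
Step 4: m_pack = 20 * 7 * 0.0544 * 1.374 = 10.464 kg
Step 5: ED = E_pack / m_pack = 2483.4 / 10.464 = 237.3 Wh/kg

237.3 Wh/kg


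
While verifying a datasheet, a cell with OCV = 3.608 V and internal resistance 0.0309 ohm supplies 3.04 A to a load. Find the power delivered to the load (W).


Step 1: V_terminal = OCV - I*R = 3.608 - 3.04 * 0.0309 = 3.5141 V
Step 2: P_out = V_terminal * I = 3.5141 * 3.04 = 10.68 W

10.68 W
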